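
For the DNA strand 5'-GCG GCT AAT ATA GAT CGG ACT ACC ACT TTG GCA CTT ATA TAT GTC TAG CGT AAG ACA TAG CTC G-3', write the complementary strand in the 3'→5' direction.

3'-CGCCGATTATATCTAGCCTGATGGTGAAACCGTGAATATATACAGATCGCATTCTGTATCGAGC-5'

Base-pairing A↔T, G↔C gives the complement. The complementary strand is antiparallel, so paired with a 5'→3' strand it runs 3'→5'.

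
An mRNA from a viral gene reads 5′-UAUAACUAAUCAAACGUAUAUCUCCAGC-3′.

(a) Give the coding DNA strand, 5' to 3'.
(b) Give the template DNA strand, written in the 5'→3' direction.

(a) 5'-TATAACTAATCAAACGTATATCTCCAGC-3'
(b) 5'-GCTGGAGATATACGTTTGATTAGTTATA-3'

(a) The coding strand matches the mRNA with U→T.
(b) The template strand is the reverse complement of the coding strand.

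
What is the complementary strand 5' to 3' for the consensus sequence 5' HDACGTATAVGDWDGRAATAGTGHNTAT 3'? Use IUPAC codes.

5'-ATANDCACTATTYCHWHCBTATACGTHD-3'

Standard pairs A↔T, G↔C; ambiguity codes pair R↔Y, W↔W, D↔H, V↔B, N↔N. Complement (DHTGCATATBCHWHCYTTATCACDNATA), then reverse for 5'→3'.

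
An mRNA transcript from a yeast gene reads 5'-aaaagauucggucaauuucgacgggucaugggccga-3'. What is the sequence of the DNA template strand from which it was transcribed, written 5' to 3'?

5'-TCGGCCCATGACCCGTCGAAATTGACCGAATCTTTT-3'

Replace U with T to get the coding DNA strand: AAAAGATTCGGTCAATTTCGACGGGTCATGGGCCGA. The template strand is its reverse complement (complement TTTTCTAAGCCAGTTAAAGCTGCCCAGTACCCGGCT, then reverse).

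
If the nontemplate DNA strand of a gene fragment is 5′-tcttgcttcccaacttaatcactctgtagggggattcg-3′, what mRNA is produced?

5'-UCUUGCUUCCCAACUUAAUCACUCUGUAGGGGGAUUCG-3'

The mRNA is synthesized from the template strand, so it matches the coding strand with T replaced by U.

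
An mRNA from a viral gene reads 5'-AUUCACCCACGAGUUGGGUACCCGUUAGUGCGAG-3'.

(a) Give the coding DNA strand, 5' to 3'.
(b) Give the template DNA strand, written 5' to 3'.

(a) 5′-ATTCACCCACGAGTTGGGTACCCGTTAGTGCGAG-3′
(b) 5'-CTCGCACTAACGGGTACCCAACTCGTGGGTGAAT-3'

(a) The coding strand matches the mRNA with U→T.
(b) The template strand is the reverse complement of the coding strand.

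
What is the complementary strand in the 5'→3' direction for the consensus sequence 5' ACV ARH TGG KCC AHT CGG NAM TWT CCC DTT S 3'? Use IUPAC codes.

5'-SAAHGGGAWAKTNCCGADTGGMCCADYTBGT-3'

Standard pairs A↔T, G↔C; ambiguity codes pair R↔Y, M↔K, W↔W, S↔S, D↔H, V↔B, N↔N. Complement (TGBTYDACCMGGTDAGCCNTKAWAGGGHAAS), then reverse for 5'→3'.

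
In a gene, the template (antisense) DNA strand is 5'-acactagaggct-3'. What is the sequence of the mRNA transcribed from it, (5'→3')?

5'-AGCCUCUAGUGU-3'

The mRNA has the sequence of the coding strand (reverse complement of the template) with T→U. Reverse complement of ACACTAGAGGCT is AGCCTCTAGTGT; then T→U.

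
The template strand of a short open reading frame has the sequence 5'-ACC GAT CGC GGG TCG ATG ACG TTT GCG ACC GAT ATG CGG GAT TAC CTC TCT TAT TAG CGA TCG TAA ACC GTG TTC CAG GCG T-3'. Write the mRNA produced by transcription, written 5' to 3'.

5′-ACGCCUGGAACACGGUUUACGAUCGCUAAUAAGAGAGGUAAUCCCGCAUAUCGGUCGCAAACGUCAUCGACCCGCGAUCGGU-3′

The mRNA has the sequence of the coding strand (reverse complement of the template) with T→U. Reverse complement of ACCGATCGCGGGTCGATGACGTTTGCGACCGATATGCGGGATTACCTCTCTTATTAGCGATCGTAAACCGTGTTCCAGGCGT is ACGCCTGGAACACGGTTTACGATCGCTAATAAGAGAGGTAATCCCGCATATCGGTCGCAAACGTCATCGACCCGCGATCGGT; then T→U.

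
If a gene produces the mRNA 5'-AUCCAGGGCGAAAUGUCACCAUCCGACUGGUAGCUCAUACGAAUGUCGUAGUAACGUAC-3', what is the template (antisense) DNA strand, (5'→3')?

Replace U with T to get the coding DNA strand: ATCCAGGGCGAAATGTCACCATCCGACTGGTAGCTCATACGAATGTCGTAGTAACGTAC. The template strand is its reverse complement (complement TAGGTCCCGCTTTACAGTGGTAGGCTGACCATCGAGTATGCTTACAGCATCATTGCATG, then reverse).

5'-GTACGTTACTACGACATTCGTATGAGCTACCAGTCGGATGGTGACATTTCGCCCTGGAT-3'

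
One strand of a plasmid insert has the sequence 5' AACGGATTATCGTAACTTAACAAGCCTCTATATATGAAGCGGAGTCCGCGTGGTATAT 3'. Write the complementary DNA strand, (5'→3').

The complement of AACGGATTATCGTAACTTAACAAGCCTCTATATATGAAGCGGAGTCCGCGTGGTATAT is TTGCCTAATAGCATTGAATTGTTCGGAGATATATACTTCGCCTCAGGCGCACCATATA (A↔T, G↔C). DNA strands are antiparallel, so the complementary strand runs 3'→5'; reversing gives the 5'→3' form.

5'-ATATACCACGCGGACTCCGCTTCATATATAGAGGCTTGTTAAGTTACGATAATCCGTT-3'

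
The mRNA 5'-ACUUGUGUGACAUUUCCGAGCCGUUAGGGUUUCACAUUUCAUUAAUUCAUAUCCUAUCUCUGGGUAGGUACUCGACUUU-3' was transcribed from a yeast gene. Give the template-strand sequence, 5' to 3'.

5'-AAAGTCGAGTACCTACCCAGAGATAGGATATGAATTAATGAAATGTGAAACCCTAACGGCTCGGAAATGTCACACAAGT-3'

Replace U with T to get the coding DNA strand: ACTTGTGTGACATTTCCGAGCCGTTAGGGTTTCACATTTCATTAATTCATATCCTATCTCTGGGTAGGTACTCGACTTT. The template strand is its reverse complement (complement TGAACACACTGTAAAGGCTCGGCAATCCCAAAGTGTAAAGTAATTAAGTATAGGATAGAGACCCATCCATGAGCTGAAA, then reverse).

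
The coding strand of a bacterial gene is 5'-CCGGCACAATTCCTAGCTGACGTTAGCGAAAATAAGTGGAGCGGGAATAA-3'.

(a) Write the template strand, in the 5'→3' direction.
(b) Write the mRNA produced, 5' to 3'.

(a) 5'-TTATTCCCGCTCCACTTATTTTCGCTAACGTCAGCTAGGAATTGTGCCGG-3'
(b) 5'-CCGGCACAAUUCCUAGCUGACGUUAGCGAAAAUAAGUGGAGCGGGAAUAA-3'

(a) The template strand is the reverse complement of the coding strand: complement GGCCGTGTTAAGGATCGACTGCAATCGCTTTTATTCACCTCGCCCTTATT, then reverse.
(b) mRNA matches the coding strand with T→U.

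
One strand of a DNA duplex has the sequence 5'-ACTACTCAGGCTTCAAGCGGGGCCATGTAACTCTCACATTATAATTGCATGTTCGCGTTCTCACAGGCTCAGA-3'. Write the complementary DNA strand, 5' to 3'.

Pairing A↔T and G↔C gives TGATGAGTCCGAAGTTCGCCCCGGTACATTGAGAGTGTAATATTAACGTACAAGCGCAAGAGTGTCCGAGTCT, running 3'→5'. Reverse for the 5'→3' convention.

5'-TCTGAGCCTGTGAGAACGCGAACATGCAATTATAATGTGAGAGTTACATGGCCCCGCTTGAAGCCTGAGTAGT-3'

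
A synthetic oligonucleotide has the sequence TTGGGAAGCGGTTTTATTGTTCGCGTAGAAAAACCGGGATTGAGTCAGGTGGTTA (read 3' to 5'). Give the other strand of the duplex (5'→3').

The strand is given 3'→5', so its complement runs 5'→3' in the same left-to-right order: pair each base A↔T, G↔C.

5'-AACCCTTCGCCAAAATAACAAGCGCATCTTTTTGGCCCTAACTCAGTCCACCAAT-3'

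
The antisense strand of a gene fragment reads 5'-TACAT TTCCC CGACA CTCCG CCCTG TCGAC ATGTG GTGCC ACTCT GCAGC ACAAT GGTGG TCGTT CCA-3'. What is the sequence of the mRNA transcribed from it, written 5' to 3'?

5'-UGGAACGACCACCAUUGUGCUGCAGAGUGGCACCACAUGUCGACAGGGCGGAGUGUCGGGGAAAUGUA-3'

RNA polymerase reads the template 3'→5' and synthesizes mRNA 5'→3' by base-pairing (A→U, T→A, G↔C). The complement of the template is ATGTAAAGGGGCTGTGAGGCGGGACAGCTGTACACCACGGTGAGACGTCGTGTTACCACCAGCAAGGT; antiparallel, so 5'→3' the coding strand is TGGAACGACCACCATTGTGCTGCAGAGTGGCACCACATGTCGACAGGGCGGAGTGTCGGGGAAATGTA. Replace T with U for the mRNA.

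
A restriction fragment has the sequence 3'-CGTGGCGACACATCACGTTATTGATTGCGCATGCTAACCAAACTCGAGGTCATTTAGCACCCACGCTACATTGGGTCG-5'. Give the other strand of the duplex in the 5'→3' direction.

5'-GCACCGCTGTGTAGTGCAATAACTAACGCGTACGATTGGTTTGAGCTCCAGTAAATCGTGGGTGCGATGTAACCCAGC-3'

The strand is given 3'→5', so its complement runs 5'→3' in the same left-to-right order: pair each base A↔T, G↔C.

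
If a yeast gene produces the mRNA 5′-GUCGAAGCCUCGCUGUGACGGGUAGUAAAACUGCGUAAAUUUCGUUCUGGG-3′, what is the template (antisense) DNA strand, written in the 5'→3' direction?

5'-CCCAGAACGAAATTTACGCAGTTTTACTACCCGTCACAGCGAGGCTTCGAC-3'

Replace U with T to get the coding DNA strand: GTCGAAGCCTCGCTGTGACGGGTAGTAAAACTGCGTAAATTTCGTTCTGGG. The template strand is its reverse complement (complement CAGCTTCGGAGCGACACTGCCCATCATTTTGACGCATTTAAAGCAAGACCC, then reverse).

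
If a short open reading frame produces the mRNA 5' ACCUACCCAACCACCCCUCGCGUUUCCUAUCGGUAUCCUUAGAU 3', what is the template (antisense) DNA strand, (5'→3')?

5'-ATCTAAGGATACCGATAGGAAACGCGAGGGGTGGTTGGGTAGGT-3'

Replace U with T to get the coding DNA strand: ACCTACCCAACCACCCCTCGCGTTTCCTATCGGTATCCTTAGAT. The template strand is its reverse complement (complement TGGATGGGTTGGTGGGGAGCGCAAAGGATAGCCATAGGAATCTA, then reverse).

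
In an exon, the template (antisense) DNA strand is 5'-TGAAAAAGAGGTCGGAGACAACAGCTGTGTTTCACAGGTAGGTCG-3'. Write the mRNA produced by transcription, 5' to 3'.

RNA polymerase reads the template 3'→5' and synthesizes mRNA 5'→3' by base-pairing (A→U, T→A, G↔C). The complement of the template is ACTTTTTCTCCAGCCTCTGTTGTCGACACAAAGTGTCCATCCAGC; antiparallel, so 5'→3' the coding strand is CGACCTACCTGTGAAACACAGCTGTTGTCTCCGACCTCTTTTTCA. Replace T with U for the mRNA.

5'-CGACCUACCUGUGAAACACAGCUGUUGUCUCCGACCUCUUUUUCA-3'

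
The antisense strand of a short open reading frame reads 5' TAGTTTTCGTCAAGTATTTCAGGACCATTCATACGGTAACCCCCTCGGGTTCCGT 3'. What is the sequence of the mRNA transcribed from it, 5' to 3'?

RNA polymerase reads the template 3'→5' and synthesizes mRNA 5'→3' by base-pairing (A→U, T→A, G↔C). The complement of the template is ATCAAAAGCAGTTCATAAAGTCCTGGTAAGTATGCCATTGGGGGAGCCCAAGGCA; antiparallel, so 5'→3' the coding strand is ACGGAACCCGAGGGGGTTACCGTATGAATGGTCCTGAAATACTTGACGAAAACTA. Replace T with U for the mRNA.

5′-ACGGAACCCGAGGGGGUUACCGUAUGAAUGGUCCUGAAAUACUUGACGAAAACUA-3′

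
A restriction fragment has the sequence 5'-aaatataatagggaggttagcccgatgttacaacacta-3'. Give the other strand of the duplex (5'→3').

5'-TAGTGTTGTAACATCGGGCTAACCTCCCTATTATATTT-3'

The complement of AAATATAATAGGGAGGTTAGCCCGATGTTACAACACTA is TTTATATTATCCCTCCAATCGGGCTACAATGTTGTGAT (A↔T, G↔C). DNA strands are antiparallel, so the complementary strand runs 3'→5'; reversing gives the 5'→3' form.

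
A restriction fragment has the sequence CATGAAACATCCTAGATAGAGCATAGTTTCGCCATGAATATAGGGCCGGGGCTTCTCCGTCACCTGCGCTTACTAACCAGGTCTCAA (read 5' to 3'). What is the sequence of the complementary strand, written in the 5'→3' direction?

5′-TTGAGACCTGGTTAGTAAGCGCAGGTGACGGAGAAGCCCCGGCCCTATATTCATGGCGAAACTATGCTCTATCTAGGATGTTTCATG-3′

The complement of CATGAAACATCCTAGATAGAGCATAGTTTCGCCATGAATATAGGGCCGGGGCTTCTCCGTCACCTGCGCTTACTAACCAGGTCTCAA is GTACTTTGTAGGATCTATCTCGTATCAAAGCGGTACTTATATCCCGGCCCCGAAGAGGCAGTGGACGCGAATGATTGGTCCAGAGTT (A↔T, G↔C). DNA strands are antiparallel, so the complementary strand runs 3'→5'; reversing gives the 5'→3' form.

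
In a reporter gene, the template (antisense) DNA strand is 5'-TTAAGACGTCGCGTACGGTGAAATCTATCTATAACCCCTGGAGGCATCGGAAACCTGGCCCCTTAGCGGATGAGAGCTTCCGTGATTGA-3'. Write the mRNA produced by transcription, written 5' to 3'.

RNA polymerase reads the template 3'→5' and synthesizes mRNA 5'→3' by base-pairing (A→U, T→A, G↔C). The complement of the template is AATTCTGCAGCGCATGCCACTTTAGATAGATATTGGGGACCTCCGTAGCCTTTGGACCGGGGAATCGCCTACTCTCGAAGGCACTAACT; antiparallel, so 5'→3' the coding strand is TCAATCACGGAAGCTCTCATCCGCTAAGGGGCCAGGTTTCCGATGCCTCCAGGGGTTATAGATAGATTTCACCGTACGCGACGTCTTAA. Replace T with U for the mRNA.

5'-UCAAUCACGGAAGCUCUCAUCCGCUAAGGGGCCAGGUUUCCGAUGCCUCCAGGGGUUAUAGAUAGAUUUCACCGUACGCGACGUCUUAA-3'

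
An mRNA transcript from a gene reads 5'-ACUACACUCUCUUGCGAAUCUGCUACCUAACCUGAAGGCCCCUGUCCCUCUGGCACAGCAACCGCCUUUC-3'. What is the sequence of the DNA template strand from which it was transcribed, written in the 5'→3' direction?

5'-GAAAGGCGGTTGCTGTGCCAGAGGGACAGGGGCCTTCAGGTTAGGTAGCAGATTCGCAAGAGAGTGTAGT-3'

Replace U with T to get the coding DNA strand: ACTACACTCTCTTGCGAATCTGCTACCTAACCTGAAGGCCCCTGTCCCTCTGGCACAGCAACCGCCTTTC. The template strand is its reverse complement (complement TGATGTGAGAGAACGCTTAGACGATGGATTGGACTTCCGGGGACAGGGAGACCGTGTCGTTGGCGGAAAG, then reverse).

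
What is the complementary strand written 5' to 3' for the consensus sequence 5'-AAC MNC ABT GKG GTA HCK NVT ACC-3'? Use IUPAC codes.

5'-GGTABNMGDTACCMCAVTGNKGTT-3'

Standard pairs A↔T, G↔C; ambiguity codes pair M↔K, B↔V, H↔D, N↔N. Complement (TTGKNGTVACMCCATDGMNBATGG), then reverse for 5'→3'.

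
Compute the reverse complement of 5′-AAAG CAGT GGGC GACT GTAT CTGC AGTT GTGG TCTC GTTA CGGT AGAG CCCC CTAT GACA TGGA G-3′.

5'-CTCCATGTCATAGGGGGCTCTACCGTAACGAGACCACAACTGCAGATACAGTCGCCCACTGCTTT-3'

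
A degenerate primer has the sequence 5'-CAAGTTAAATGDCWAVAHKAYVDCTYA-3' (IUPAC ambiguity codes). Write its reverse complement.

Standard pairs A↔T, G↔C; ambiguity codes pair Y↔R, K↔M, W↔W, D↔H, V↔B. Complement (GTTCAATTTACHGWTBTDMTRBHGART), then reverse for 5'→3'.

5'-TRAGHBRTMDTBTWGHCATTTAACTTG-3'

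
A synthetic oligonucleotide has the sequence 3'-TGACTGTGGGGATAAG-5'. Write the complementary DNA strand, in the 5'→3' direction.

5'-ACTGACACCCCTATTC-3'

The strand is given 3'→5', so its complement runs 5'→3' in the same left-to-right order: pair each base A↔T, G↔C.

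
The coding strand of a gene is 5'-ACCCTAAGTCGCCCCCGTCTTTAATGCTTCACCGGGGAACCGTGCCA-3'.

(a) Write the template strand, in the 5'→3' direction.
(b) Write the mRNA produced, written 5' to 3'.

(a) The template strand is the reverse complement of the coding strand: complement TGGGATTCAGCGGGGGCAGAAATTACGAAGTGGCCCCTTGGCACGGT, then reverse.
(b) mRNA matches the coding strand with T→U.

(a) 5'-TGGCACGGTTCCCCGGTGAAGCATTAAAGACGGGGGCGACTTAGGGT-3'
(b) 5'-ACCCUAAGUCGCCCCCGUCUUUAAUGCUUCACCGGGGAACCGUGCCA-3'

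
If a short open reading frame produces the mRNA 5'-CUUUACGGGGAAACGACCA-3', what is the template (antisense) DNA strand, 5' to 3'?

5'-TGGTCGTTTCCCCGTAAAG-3'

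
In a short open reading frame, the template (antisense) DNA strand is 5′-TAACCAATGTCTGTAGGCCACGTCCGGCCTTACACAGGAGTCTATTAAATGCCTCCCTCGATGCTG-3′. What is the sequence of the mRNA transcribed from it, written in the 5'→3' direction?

RNA polymerase reads the template 3'→5' and synthesizes mRNA 5'→3' by base-pairing (A→U, T→A, G↔C). The complement of the template is ATTGGTTACAGACATCCGGTGCAGGCCGGAATGTGTCCTCAGATAATTTACGGAGGGAGCTACGAC; antiparallel, so 5'→3' the coding strand is CAGCATCGAGGGAGGCATTTAATAGACTCCTGTGTAAGGCCGGACGTGGCCTACAGACATTGGTTA. Replace T with U for the mRNA.

5′-CAGCAUCGAGGGAGGCAUUUAAUAGACUCCUGUGUAAGGCCGGACGUGGCCUACAGACAUUGGUUA-3′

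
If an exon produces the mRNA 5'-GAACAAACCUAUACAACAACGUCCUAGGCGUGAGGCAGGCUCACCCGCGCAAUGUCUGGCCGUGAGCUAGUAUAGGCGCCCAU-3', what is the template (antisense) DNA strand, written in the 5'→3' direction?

5'-ATGGGCGCCTATACTAGCTCACGGCCAGACATTGCGCGGGTGAGCCTGCCTCACGCCTAGGACGTTGTTGTATAGGTTTGTTC-3'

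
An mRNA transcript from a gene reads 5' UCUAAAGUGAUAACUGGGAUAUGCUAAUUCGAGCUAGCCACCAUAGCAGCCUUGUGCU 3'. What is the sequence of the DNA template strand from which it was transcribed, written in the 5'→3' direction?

5'-AGCACAAGGCTGCTATGGTGGCTAGCTCGAATTAGCATATCCCAGTTATCACTTTAGA-3'

Replace U with T to get the coding DNA strand: TCTAAAGTGATAACTGGGATATGCTAATTCGAGCTAGCCACCATAGCAGCCTTGTGCT. The template strand is its reverse complement (complement AGATTTCACTATTGACCCTATACGATTAAGCTCGATCGGTGGTATCGTCGGAACACGA, then reverse).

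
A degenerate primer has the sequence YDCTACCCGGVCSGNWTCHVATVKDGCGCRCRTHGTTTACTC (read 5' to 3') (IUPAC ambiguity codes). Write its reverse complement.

Standard pairs A↔T, G↔C; ambiguity codes pair R↔Y, K↔M, W↔W, S↔S, D↔H, V↔B, N↔N. Complement (RHGATGGGCCBGSCNWAGDBTABMHCGCGYGYADCAAATGAG), then reverse for 5'→3'.

5′-GAGTAAACDAYGYGCGCHMBATBDGAWNCSGBCCGGGTAGHR-3′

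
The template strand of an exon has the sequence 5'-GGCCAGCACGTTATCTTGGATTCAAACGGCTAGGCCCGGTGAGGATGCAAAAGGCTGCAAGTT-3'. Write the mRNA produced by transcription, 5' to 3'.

RNA polymerase reads the template 3'→5' and synthesizes mRNA 5'→3' by base-pairing (A→U, T→A, G↔C). The complement of the template is CCGGTCGTGCAATAGAACCTAAGTTTGCCGATCCGGGCCACTCCTACGTTTTCCGACGTTCAA; antiparallel, so 5'→3' the coding strand is AACTTGCAGCCTTTTGCATCCTCACCGGGCCTAGCCGTTTGAATCCAAGATAACGTGCTGGCC. Replace T with U for the mRNA.

5'-AACUUGCAGCCUUUUGCAUCCUCACCGGGCCUAGCCGUUUGAAUCCAAGAUAACGUGCUGGCC-3'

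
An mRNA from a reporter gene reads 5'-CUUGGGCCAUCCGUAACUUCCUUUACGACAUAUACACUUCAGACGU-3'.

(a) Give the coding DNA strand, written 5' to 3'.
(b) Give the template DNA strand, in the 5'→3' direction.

(a) The coding strand matches the mRNA with U→T.
(b) The template strand is the reverse complement of the coding strand.

(a) 5'-CTTGGGCCATCCGTAACTTCCTTTACGACATATACACTTCAGACGT-3'
(b) 5'-ACGTCTGAAGTGTATATGTCGTAAAGGAAGTTACGGATGGCCCAAG-3'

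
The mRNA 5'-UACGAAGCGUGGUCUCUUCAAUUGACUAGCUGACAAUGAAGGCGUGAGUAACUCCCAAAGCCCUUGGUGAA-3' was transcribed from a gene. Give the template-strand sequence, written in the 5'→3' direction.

5'-TTCACCAAGGGCTTTGGGAGTTACTCACGCCTTCATTGTCAGCTAGTCAATTGAAGAGACCACGCTTCGTA-3'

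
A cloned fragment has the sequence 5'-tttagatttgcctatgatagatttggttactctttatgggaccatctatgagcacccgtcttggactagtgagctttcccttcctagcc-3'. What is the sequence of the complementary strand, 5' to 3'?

Pairing A↔T and G↔C gives AAATCTAAACGGATACTATCTAAACCAATGAGAAATACCCTGGTAGATACTCGTGGGCAGAACCTGATCACTCGAAAGGGAAGGATCGG, running 3'→5'. Reverse for the 5'→3' convention.

5'-GGCTAGGAAGGGAAAGCTCACTAGTCCAAGACGGGTGCTCATAGATGGTCCCATAAAGAGTAACCAAATCTATCATAGGCAAATCTAAA-3'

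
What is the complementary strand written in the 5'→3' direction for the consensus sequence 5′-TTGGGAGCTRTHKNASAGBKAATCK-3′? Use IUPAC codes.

Standard pairs A↔T, G↔C; ambiguity codes pair R↔Y, K↔M, S↔S, B↔V, H↔D, N↔N. Complement (AACCCTCGAYADMNTSTCVMTTAGM), then reverse for 5'→3'.

5′-MGATTMVCTSTNMDAYAGCTCCCAA-3′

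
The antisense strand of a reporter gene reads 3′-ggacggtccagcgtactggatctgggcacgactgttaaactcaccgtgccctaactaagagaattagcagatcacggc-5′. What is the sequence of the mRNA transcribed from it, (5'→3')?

Reading the template 3'→5' as shown, RNA polymerase pairs each base (A→U, T→A, G↔C) to build mRNA 5'→3' directly.

5'-CCUGCCAGGUCGCAUGACCUAGACCCGUGCUGACAAUUUGAGUGGCACGGGAUUGAUUCUCUUAAUCGUCUAGUGCCG-3'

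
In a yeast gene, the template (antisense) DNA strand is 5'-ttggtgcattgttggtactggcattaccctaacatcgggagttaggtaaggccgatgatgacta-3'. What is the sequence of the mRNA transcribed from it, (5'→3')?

RNA polymerase reads the template 3'→5' and synthesizes mRNA 5'→3' by base-pairing (A→U, T→A, G↔C). The complement of the template is AACCACGTAACAACCATGACCGTAATGGGATTGTAGCCCTCAATCCATTCCGGCTACTACTGAT; antiparallel, so 5'→3' the coding strand is TAGTCATCATCGGCCTTACCTAACTCCCGATGTTAGGGTAATGCCAGTACCAACAATGCACCAA. Replace T with U for the mRNA.

5'-UAGUCAUCAUCGGCCUUACCUAACUCCCGAUGUUAGGGUAAUGCCAGUACCAACAAUGCACCAA-3'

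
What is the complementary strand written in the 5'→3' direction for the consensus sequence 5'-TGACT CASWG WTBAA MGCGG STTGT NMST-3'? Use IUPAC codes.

Standard pairs A↔T, G↔C; ambiguity codes pair M↔K, W↔W, S↔S, B↔V, N↔N. Complement (ACTGAGTSWCWAVTTKCGCCSAACANKSA), then reverse for 5'→3'.

5′-ASKNACAASCCGCKTTVAWCWSTGAGTCA-3′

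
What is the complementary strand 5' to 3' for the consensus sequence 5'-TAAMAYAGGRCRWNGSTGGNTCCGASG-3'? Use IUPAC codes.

Standard pairs A↔T, G↔C; ambiguity codes pair R↔Y, M↔K, W↔W, S↔S, N↔N. Complement (ATTKTRTCCYGYWNCSACCNAGGCTSC), then reverse for 5'→3'.

5'-CSTCGGANCCASCNWYGYCCTRTKTTA-3'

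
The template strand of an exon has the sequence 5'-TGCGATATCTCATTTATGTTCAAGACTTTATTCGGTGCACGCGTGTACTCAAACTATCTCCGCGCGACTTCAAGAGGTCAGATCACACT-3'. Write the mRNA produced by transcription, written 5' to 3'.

5′-AGUGUGAUCUGACCUCUUGAAGUCGCGCGGAGAUAGUUUGAGUACACGCGUGCACCGAAUAAAGUCUUGAACAUAAAUGAGAUAUCGCA-3′

The mRNA has the sequence of the coding strand (reverse complement of the template) with T→U. Reverse complement of TGCGATATCTCATTTATGTTCAAGACTTTATTCGGTGCACGCGTGTACTCAAACTATCTCCGCGCGACTTCAAGAGGTCAGATCACACT is AGTGTGATCTGACCTCTTGAAGTCGCGCGGAGATAGTTTGAGTACACGCGTGCACCGAATAAAGTCTTGAACATAAATGAGATATCGCA; then T→U.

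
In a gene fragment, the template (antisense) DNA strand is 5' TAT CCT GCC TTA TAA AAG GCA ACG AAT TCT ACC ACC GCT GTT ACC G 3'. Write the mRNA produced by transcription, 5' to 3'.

RNA polymerase reads the template 3'→5' and synthesizes mRNA 5'→3' by base-pairing (A→U, T→A, G↔C). The complement of the template is ATAGGACGGAATATTTTCCGTTGCTTAAGATGGTGGCGACAATGGC; antiparallel, so 5'→3' the coding strand is CGGTAACAGCGGTGGTAGAATTCGTTGCCTTTTATAAGGCAGGATA. Replace T with U for the mRNA.

5'-CGGUAACAGCGGUGGUAGAAUUCGUUGCCUUUUAUAAGGCAGGAUA-3'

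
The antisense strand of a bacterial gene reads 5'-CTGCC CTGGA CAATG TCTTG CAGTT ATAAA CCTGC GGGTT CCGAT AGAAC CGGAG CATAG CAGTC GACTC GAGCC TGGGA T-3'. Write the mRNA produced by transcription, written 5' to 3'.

5'-AUCCCAGGCUCGAGUCGACUGCUAUGCUCCGGUUCUAUCGGAACCCGCAGGUUUAUAACUGCAAGACAUUGUCCAGGGCAG-3'

The mRNA has the sequence of the coding strand (reverse complement of the template) with T→U. Reverse complement of CTGCCCTGGACAATGTCTTGCAGTTATAAACCTGCGGGTTCCGATAGAACCGGAGCATAGCAGTCGACTCGAGCCTGGGAT is ATCCCAGGCTCGAGTCGACTGCTATGCTCCGGTTCTATCGGAACCCGCAGGTTTATAACTGCAAGACATTGTCCAGGGCAG; then T→U.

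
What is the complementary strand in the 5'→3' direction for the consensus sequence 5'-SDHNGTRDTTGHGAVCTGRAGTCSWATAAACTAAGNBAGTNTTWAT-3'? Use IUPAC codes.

5′-ATWAANACTVNCTTAGTTTATWSGACTYCAGBTCDCAAHYACNDHS-3′

Standard pairs A↔T, G↔C; ambiguity codes pair R↔Y, W↔W, S↔S, B↔V, D↔H, N↔N. Complement (SHDNCAYHAACDCTBGACYTCAGSWTATTTGATTCNVTCANAAWTA), then reverse for 5'→3'.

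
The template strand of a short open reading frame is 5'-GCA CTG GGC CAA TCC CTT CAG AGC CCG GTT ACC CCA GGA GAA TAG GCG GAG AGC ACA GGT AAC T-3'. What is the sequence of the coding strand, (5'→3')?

5′-AGTTACCTGTGCTCTCCGCCTATTCTCCTGGGGTAACCGGGCTCTGAAGGGATTGGCCCAGTGC-3′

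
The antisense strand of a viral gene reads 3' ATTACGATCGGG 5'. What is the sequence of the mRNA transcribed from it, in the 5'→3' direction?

Reading the template 3'→5' as shown, RNA polymerase pairs each base (A→U, T→A, G↔C) to build mRNA 5'→3' directly.

5'-UAAUGCUAGCCC-3'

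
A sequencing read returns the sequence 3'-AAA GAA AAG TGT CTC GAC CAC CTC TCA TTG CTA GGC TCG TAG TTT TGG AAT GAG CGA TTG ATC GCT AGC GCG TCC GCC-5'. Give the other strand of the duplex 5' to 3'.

5′-TTTCTTTTCACAGAGCTGGTGGAGAGTAACGATCCGAGCATCAAAACCTTACTCGCTAACTAGCGATCGCGCAGGCGG-3′

The strand is given 3'→5', so its complement runs 5'→3' in the same left-to-right order: pair each base A↔T, G↔C.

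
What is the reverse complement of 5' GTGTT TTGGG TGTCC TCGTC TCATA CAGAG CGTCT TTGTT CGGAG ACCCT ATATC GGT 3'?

Reading the sequence 3'→5' and pairing each base (A↔T, G↔C) gives the reverse complement directly.

5'-ACCGATATAGGGTCTCCGAACAAAGACGCTCTGTATGAGACGAGGACACCCAAAACAC-3'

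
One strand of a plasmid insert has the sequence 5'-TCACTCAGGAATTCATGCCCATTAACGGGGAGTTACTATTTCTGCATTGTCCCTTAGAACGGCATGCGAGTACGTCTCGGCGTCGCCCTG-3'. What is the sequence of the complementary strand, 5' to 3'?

5'-CAGGGCGACGCCGAGACGTACTCGCATGCCGTTCTAAGGGACAATGCAGAAATAGTAACTCCCCGTTAATGGGCATGAATTCCTGAGTGA-3'

Pairing A↔T and G↔C gives AGTGAGTCCTTAAGTACGGGTAATTGCCCCTCAATGATAAAGACGTAACAGGGAATCTTGCCGTACGCTCATGCAGAGCCGCAGCGGGAC, running 3'→5'. Reverse for the 5'→3' convention.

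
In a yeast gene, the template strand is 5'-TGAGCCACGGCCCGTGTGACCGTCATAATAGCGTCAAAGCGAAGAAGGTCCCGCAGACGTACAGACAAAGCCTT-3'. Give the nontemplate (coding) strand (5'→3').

5'-AAGGCTTTGTCTGTACGTCTGCGGGACCTTCTTCGCTTTGACGCTATTATGACGGTCACACGGGCCGTGGCTCA-3'

The coding strand is complementary and antiparallel to the template: take the complement (A↔T, G↔C) and reverse.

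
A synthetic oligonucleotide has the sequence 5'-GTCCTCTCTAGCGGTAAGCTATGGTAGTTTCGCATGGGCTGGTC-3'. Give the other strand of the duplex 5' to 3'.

Pairing A↔T and G↔C gives CAGGAGAGATCGCCATTCGATACCATCAAAGCGTACCCGACCAG, running 3'→5'. Reverse for the 5'→3' convention.

5′-GACCAGCCCATGCGAAACTACCATAGCTTACCGCTAGAGAGGAC-3′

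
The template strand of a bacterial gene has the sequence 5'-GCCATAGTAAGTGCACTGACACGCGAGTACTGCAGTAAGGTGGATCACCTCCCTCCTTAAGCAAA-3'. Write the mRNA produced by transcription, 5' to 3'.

5'-UUUGCUUAAGGAGGGAGGUGAUCCACCUUACUGCAGUACUCGCGUGUCAGUGCACUUACUAUGGC-3'

The mRNA has the sequence of the coding strand (reverse complement of the template) with T→U. Reverse complement of GCCATAGTAAGTGCACTGACACGCGAGTACTGCAGTAAGGTGGATCACCTCCCTCCTTAAGCAAA is TTTGCTTAAGGAGGGAGGTGATCCACCTTACTGCAGTACTCGCGTGTCAGTGCACTTACTATGGC; then T→U.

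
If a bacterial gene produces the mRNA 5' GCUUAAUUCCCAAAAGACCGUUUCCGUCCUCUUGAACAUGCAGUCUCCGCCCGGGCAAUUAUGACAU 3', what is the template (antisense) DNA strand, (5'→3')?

Replace U with T to get the coding DNA strand: GCTTAATTCCCAAAAGACCGTTTCCGTCCTCTTGAACATGCAGTCTCCGCCCGGGCAATTATGACAT. The template strand is its reverse complement (complement CGAATTAAGGGTTTTCTGGCAAAGGCAGGAGAACTTGTACGTCAGAGGCGGGCCCGTTAATACTGTA, then reverse).

5'-ATGTCATAATTGCCCGGGCGGAGACTGCATGTTCAAGAGGACGGAAACGGTCTTTTGGGAATTAAGC-3'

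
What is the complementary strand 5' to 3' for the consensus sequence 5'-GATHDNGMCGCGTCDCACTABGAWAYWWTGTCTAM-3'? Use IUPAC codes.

Standard pairs A↔T, G↔C; ambiguity codes pair Y↔R, M↔K, W↔W, B↔V, D↔H, N↔N. Complement (CTADHNCKGCGCAGHGTGATVCTWTRWWACAGATK), then reverse for 5'→3'.

5'-KTAGACAWWRTWTCVTAGTGHGACGCGKCNHDATC-3'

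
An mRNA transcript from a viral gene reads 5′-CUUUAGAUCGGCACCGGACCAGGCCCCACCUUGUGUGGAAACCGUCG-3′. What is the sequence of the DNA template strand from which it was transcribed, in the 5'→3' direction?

Replace U with T to get the coding DNA strand: CTTTAGATCGGCACCGGACCAGGCCCCACCTTGTGTGGAAACCGTCG. The template strand is its reverse complement (complement GAAATCTAGCCGTGGCCTGGTCCGGGGTGGAACACACCTTTGGCAGC, then reverse).

5'-CGACGGTTTCCACACAAGGTGGGGCCTGGTCCGGTGCCGATCTAAAG-3'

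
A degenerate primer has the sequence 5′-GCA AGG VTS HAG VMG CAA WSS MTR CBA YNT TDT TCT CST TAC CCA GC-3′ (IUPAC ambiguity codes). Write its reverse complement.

5'-GCTGGGTAASGAGAAHAANRTVGYAKSSWTTGCKBCTDSABCCTTGC-3'

Standard pairs A↔T, G↔C; ambiguity codes pair R↔Y, M↔K, W↔W, S↔S, B↔V, D↔H, N↔N. Complement (CGTTCCBASDTCBKCGTTWSSKAYGVTRNAAHAAGAGSAATGGGTCG), then reverse for 5'→3'.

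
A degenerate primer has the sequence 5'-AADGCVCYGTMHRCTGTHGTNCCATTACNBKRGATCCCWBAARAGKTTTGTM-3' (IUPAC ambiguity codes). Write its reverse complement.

Standard pairs A↔T, G↔C; ambiguity codes pair R↔Y, M↔K, W↔W, B↔V, D↔H, N↔N. Complement (TTHCGBGRCAKDYGACADCANGGTAATGNVMYCTAGGGWVTTYTCMAAACAK), then reverse for 5'→3'.

5′-KACAAAMCTYTTVWGGGATCYMVNGTAATGGNACDACAGYDKACRGBGCHTT-3′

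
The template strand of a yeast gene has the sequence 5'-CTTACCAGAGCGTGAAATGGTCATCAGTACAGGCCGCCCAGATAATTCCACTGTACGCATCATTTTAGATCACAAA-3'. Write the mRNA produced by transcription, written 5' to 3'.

5'-UUUGUGAUCUAAAAUGAUGCGUACAGUGGAAUUAUCUGGGCGGCCUGUACUGAUGACCAUUUCACGCUCUGGUAAG-3'

RNA polymerase reads the template 3'→5' and synthesizes mRNA 5'→3' by base-pairing (A→U, T→A, G↔C). The complement of the template is GAATGGTCTCGCACTTTACCAGTAGTCATGTCCGGCGGGTCTATTAAGGTGACATGCGTAGTAAAATCTAGTGTTT; antiparallel, so 5'→3' the coding strand is TTTGTGATCTAAAATGATGCGTACAGTGGAATTATCTGGGCGGCCTGTACTGATGACCATTTCACGCTCTGGTAAG. Replace T with U for the mRNA.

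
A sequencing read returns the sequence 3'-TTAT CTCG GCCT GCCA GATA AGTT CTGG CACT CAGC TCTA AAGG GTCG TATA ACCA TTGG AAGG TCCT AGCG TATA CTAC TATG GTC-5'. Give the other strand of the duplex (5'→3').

5'-AATAGAGCCGGACGGTCTATTCAAGACCGTGAGTCGAGATTTCCCAGCATATTGGTAACCTTCCAGGATCGCATATGATGATACCAG-3'

The strand is given 3'→5', so its complement runs 5'→3' in the same left-to-right order: pair each base A↔T, G↔C.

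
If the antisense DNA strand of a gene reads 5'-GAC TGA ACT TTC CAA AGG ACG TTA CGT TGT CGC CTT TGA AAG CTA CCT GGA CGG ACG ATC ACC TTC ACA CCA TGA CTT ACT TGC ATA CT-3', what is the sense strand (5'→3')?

5'-AGTATGCAAGTAAGTCATGGTGTGAAGGTGATCGTCCGTCCAGGTAGCTTTCAAAGGCGACAACGTAACGTCCTTTGGAAAGTTCAGTC-3'

The coding strand is complementary and antiparallel to the template: take the complement (A↔T, G↔C) and reverse.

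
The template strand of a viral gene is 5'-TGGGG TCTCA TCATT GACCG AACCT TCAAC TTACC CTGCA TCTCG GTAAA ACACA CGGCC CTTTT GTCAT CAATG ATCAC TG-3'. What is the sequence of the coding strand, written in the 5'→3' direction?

The coding strand is complementary and antiparallel to the template: take the complement (A↔T, G↔C) and reverse.

5'-CAGTGATCATTGATGACAAAAGGGCCGTGTGTTTTACCGAGATGCAGGGTAAGTTGAAGGTTCGGTCAATGATGAGACCCCA-3'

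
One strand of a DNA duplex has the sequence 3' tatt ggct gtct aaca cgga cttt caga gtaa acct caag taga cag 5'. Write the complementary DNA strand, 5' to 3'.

5'-ATAACCGACAGATTGTGCCTGAAAGTCTCATTTGGAGTTCATCTGTC-3'

The strand is given 3'→5', so its complement runs 5'→3' in the same left-to-right order: pair each base A↔T, G↔C.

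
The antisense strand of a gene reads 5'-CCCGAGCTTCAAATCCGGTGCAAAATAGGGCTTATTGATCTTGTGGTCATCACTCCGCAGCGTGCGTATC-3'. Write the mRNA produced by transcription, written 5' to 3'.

5'-GAUACGCACGCUGCGGAGUGAUGACCACAAGAUCAAUAAGCCCUAUUUUGCACCGGAUUUGAAGCUCGGG-3'

RNA polymerase reads the template 3'→5' and synthesizes mRNA 5'→3' by base-pairing (A→U, T→A, G↔C). The complement of the template is GGGCTCGAAGTTTAGGCCACGTTTTATCCCGAATAACTAGAACACCAGTAGTGAGGCGTCGCACGCATAG; antiparallel, so 5'→3' the coding strand is GATACGCACGCTGCGGAGTGATGACCACAAGATCAATAAGCCCTATTTTGCACCGGATTTGAAGCTCGGG. Replace T with U for the mRNA.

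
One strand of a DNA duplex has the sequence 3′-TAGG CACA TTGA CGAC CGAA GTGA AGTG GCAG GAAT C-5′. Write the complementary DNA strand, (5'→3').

The strand is given 3'→5', so its complement runs 5'→3' in the same left-to-right order: pair each base A↔T, G↔C.

5'-ATCCGTGTAACTGCTGGCTTCACTTCACCGTCCTTAG-3'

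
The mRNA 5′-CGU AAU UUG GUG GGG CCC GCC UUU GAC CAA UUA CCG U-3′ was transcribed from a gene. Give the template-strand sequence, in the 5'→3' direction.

5'-ACGGTAATTGGTCAAAGGCGGGCCCCACCAAATTACG-3'

Replace U with T to get the coding DNA strand: CGTAATTTGGTGGGGCCCGCCTTTGACCAATTACCGT. The template strand is its reverse complement (complement GCATTAAACCACCCCGGGCGGAAACTGGTTAATGGCA, then reverse).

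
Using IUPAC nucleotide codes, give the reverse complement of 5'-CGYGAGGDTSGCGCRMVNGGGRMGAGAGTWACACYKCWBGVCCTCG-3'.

Standard pairs A↔T, G↔C; ambiguity codes pair R↔Y, M↔K, W↔W, S↔S, B↔V, D↔H, N↔N. Complement (GCRCTCCHASCGCGYKBNCCCYKCTCTCAWTGTGRMGWVCBGGAGC), then reverse for 5'→3'.

5'-CGAGGBCVWGMRGTGTWACTCTCKYCCCNBKYGCGCSAHCCTCRCG-3'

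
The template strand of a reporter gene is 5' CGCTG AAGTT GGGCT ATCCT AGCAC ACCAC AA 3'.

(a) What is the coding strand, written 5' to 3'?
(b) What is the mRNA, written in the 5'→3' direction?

(a) 5'-TTGTGGTGTGCTAGGATAGCCCAACTTCAGCG-3'
(b) 5'-UUGUGGUGUGCUAGGAUAGCCCAACUUCAGCG-3'

(a) The coding strand is the reverse complement of the template: complement GCGACTTCAACCCGATAGGATCGTGTGGTGTT, then reverse.
(b) mRNA has the coding-strand sequence with T→U.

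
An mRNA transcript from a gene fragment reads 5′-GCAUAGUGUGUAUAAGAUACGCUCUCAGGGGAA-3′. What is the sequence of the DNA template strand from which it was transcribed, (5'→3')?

Replace U with T to get the coding DNA strand: GCATAGTGTGTATAAGATACGCTCTCAGGGGAA. The template strand is its reverse complement (complement CGTATCACACATATTCTATGCGAGAGTCCCCTT, then reverse).

5'-TTCCCCTGAGAGCGTATCTTATACACACTATGC-3'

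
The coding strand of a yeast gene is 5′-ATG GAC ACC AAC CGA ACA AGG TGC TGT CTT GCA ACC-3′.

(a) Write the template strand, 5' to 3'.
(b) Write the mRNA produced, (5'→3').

(a) The template strand is the reverse complement of the coding strand: complement TACCTGTGGTTGGCTTGTTCCACGACAGAACGTTGG, then reverse.
(b) mRNA matches the coding strand with T→U.

(a) 5'-GGTTGCAAGACAGCACCTTGTTCGGTTGGTGTCCAT-3'
(b) 5'-AUGGACACCAACCGAACAAGGUGCUGUCUUGCAACC-3'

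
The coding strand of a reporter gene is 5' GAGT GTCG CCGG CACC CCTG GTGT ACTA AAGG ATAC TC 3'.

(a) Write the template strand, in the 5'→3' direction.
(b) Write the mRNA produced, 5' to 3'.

(a) The template strand is the reverse complement of the coding strand: complement CTCACAGCGGCCGTGGGGACCACATGATTTCCTATGAG, then reverse.
(b) mRNA matches the coding strand with T→U.

(a) 5'-GAGTATCCTTTAGTACACCAGGGGTGCCGGCGACACTC-3'
(b) 5'-GAGUGUCGCCGGCACCCCUGGUGUACUAAAGGAUACUC-3'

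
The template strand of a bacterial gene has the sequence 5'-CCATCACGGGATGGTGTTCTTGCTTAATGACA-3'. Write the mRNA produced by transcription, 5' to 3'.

5'-UGUCAUUAAGCAAGAACACCAUCCCGUGAUGG-3'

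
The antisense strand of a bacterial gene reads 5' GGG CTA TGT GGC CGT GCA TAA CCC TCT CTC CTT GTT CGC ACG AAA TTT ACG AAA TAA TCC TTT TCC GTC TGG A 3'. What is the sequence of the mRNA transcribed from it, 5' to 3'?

RNA polymerase reads the template 3'→5' and synthesizes mRNA 5'→3' by base-pairing (A→U, T→A, G↔C). The complement of the template is CCCGATACACCGGCACGTATTGGGAGAGAGGAACAAGCGTGCTTTAAATGCTTTATTAGGAAAAGGCAGACCT; antiparallel, so 5'→3' the coding strand is TCCAGACGGAAAAGGATTATTTCGTAAATTTCGTGCGAACAAGGAGAGAGGGTTATGCACGGCCACATAGCCC. Replace T with U for the mRNA.

5'-UCCAGACGGAAAAGGAUUAUUUCGUAAAUUUCGUGCGAACAAGGAGAGAGGGUUAUGCACGGCCACAUAGCCC-3'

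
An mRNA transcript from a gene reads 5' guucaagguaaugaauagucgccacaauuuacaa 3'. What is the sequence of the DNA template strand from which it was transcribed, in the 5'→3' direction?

5′-TTGTAAATTGTGGCGACTATTCATTACCTTGAAC-3′

Replace U with T to get the coding DNA strand: GTTCAAGGTAATGAATAGTCGCCACAATTTACAA. The template strand is its reverse complement (complement CAAGTTCCATTACTTATCAGCGGTGTTAAATGTT, then reverse).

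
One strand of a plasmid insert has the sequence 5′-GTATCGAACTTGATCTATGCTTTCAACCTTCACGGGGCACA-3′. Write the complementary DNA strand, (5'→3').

Pairing A↔T and G↔C gives CATAGCTTGAACTAGATACGAAAGTTGGAAGTGCCCCGTGT, running 3'→5'. Reverse for the 5'→3' convention.

5′-TGTGCCCCGTGAAGGTTGAAAGCATAGATCAAGTTCGATAC-3′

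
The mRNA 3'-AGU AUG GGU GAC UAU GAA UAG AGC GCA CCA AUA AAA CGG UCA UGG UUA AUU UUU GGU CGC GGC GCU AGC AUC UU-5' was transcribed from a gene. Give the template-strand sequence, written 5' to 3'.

Written 5'→3' the mRNA is UUCUACGAUCGCGGCGCUGGUUUUUAAUUGGUACUGGCAAAAUAACCACGCGAGAUAAGUAUCAGUGGGUAUGA, so the coding DNA strand is TTCTACGATCGCGGCGCTGGTTTTTAATTGGTACTGGCAAAATAACCACGCGAGATAAGTATCAGTGGGTATGA. The template is its reverse complement.

5'-TCATACCCACTGATACTTATCTCGCGTGGTTATTTTGCCAGTACCAATTAAAAACCAGCGCCGCGATCGTAGAA-3'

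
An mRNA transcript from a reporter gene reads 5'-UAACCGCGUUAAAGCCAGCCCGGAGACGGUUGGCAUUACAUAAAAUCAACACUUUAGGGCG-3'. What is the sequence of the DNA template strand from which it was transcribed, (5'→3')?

5'-CGCCCTAAAGTGTTGATTTTATGTAATGCCAACCGTCTCCGGGCTGGCTTTAACGCGGTTA-3'

Replace U with T to get the coding DNA strand: TAACCGCGTTAAAGCCAGCCCGGAGACGGTTGGCATTACATAAAATCAACACTTTAGGGCG. The template strand is its reverse complement (complement ATTGGCGCAATTTCGGTCGGGCCTCTGCCAACCGTAATGTATTTTAGTTGTGAAATCCCGC, then reverse).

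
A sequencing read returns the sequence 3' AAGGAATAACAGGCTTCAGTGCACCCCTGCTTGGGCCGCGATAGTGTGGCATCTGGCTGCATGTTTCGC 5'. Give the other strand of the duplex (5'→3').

5'-TTCCTTATTGTCCGAAGTCACGTGGGGACGAACCCGGCGCTATCACACCGTAGACCGACGTACAAAGCG-3'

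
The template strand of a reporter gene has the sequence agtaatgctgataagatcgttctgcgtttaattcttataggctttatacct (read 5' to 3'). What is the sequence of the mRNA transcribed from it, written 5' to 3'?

5'-AGGUAUAAAGCCUAUAAGAAUUAAACGCAGAACGAUCUUAUCAGCAUUACU-3'

The mRNA has the sequence of the coding strand (reverse complement of the template) with T→U. Reverse complement of AGTAATGCTGATAAGATCGTTCTGCGTTTAATTCTTATAGGCTTTATACCT is AGGTATAAAGCCTATAAGAATTAAACGCAGAACGATCTTATCAGCATTACT; then T→U.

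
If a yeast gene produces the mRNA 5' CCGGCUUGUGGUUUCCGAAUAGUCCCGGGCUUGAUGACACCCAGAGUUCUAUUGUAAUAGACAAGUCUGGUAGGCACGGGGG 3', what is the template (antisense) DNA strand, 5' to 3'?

5'-CCCCCGTGCCTACCAGACTTGTCTATTACAATAGAACTCTGGGTGTCATCAAGCCCGGGACTATTCGGAAACCACAAGCCGG-3'

Replace U with T to get the coding DNA strand: CCGGCTTGTGGTTTCCGAATAGTCCCGGGCTTGATGACACCCAGAGTTCTATTGTAATAGACAAGTCTGGTAGGCACGGGGG. The template strand is its reverse complement (complement GGCCGAACACCAAAGGCTTATCAGGGCCCGAACTACTGTGGGTCTCAAGATAACATTATCTGTTCAGACCATCCGTGCCCCC, then reverse).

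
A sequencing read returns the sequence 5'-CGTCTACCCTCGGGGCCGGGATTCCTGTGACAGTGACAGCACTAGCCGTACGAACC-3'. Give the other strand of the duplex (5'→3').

5'-GGTTCGTACGGCTAGTGCTGTCACTGTCACAGGAATCCCGGCCCCGAGGGTAGACG-3'

Pairing A↔T and G↔C gives GCAGATGGGAGCCCCGGCCCTAAGGACACTGTCACTGTCGTGATCGGCATGCTTGG, running 3'→5'. Reverse for the 5'→3' convention.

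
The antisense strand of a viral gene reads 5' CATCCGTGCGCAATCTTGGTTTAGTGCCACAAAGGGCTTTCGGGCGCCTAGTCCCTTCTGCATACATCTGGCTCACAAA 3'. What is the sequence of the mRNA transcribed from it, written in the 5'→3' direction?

The mRNA has the sequence of the coding strand (reverse complement of the template) with T→U. Reverse complement of CATCCGTGCGCAATCTTGGTTTAGTGCCACAAAGGGCTTTCGGGCGCCTAGTCCCTTCTGCATACATCTGGCTCACAAA is TTTGTGAGCCAGATGTATGCAGAAGGGACTAGGCGCCCGAAAGCCCTTTGTGGCACTAAACCAAGATTGCGCACGGATG; then T→U.

5'-UUUGUGAGCCAGAUGUAUGCAGAAGGGACUAGGCGCCCGAAAGCCCUUUGUGGCACUAAACCAAGAUUGCGCACGGAUG-3'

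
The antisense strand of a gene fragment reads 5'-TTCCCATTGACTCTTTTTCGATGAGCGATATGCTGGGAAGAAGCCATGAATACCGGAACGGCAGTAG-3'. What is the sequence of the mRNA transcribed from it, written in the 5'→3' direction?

5'-CUACUGCCGUUCCGGUAUUCAUGGCUUCUUCCCAGCAUAUCGCUCAUCGAAAAAGAGUCAAUGGGAA-3'

The mRNA has the sequence of the coding strand (reverse complement of the template) with T→U. Reverse complement of TTCCCATTGACTCTTTTTCGATGAGCGATATGCTGGGAAGAAGCCATGAATACCGGAACGGCAGTAG is CTACTGCCGTTCCGGTATTCATGGCTTCTTCCCAGCATATCGCTCATCGAAAAAGAGTCAATGGGAA; then T→U.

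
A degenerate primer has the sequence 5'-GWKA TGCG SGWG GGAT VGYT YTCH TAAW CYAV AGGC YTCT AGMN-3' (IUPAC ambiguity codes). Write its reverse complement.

5'-NKCTAGARGCCTBTRGWTTADGARARCBATCCCWCSCGCATMWC-3'

Standard pairs A↔T, G↔C; ambiguity codes pair Y↔R, M↔K, W↔W, S↔S, H↔D, V↔B, N↔N. Complement (CWMTACGCSCWCCCTABCRARAGDATTWGRTBTCCGRAGATCKN), then reverse for 5'→3'.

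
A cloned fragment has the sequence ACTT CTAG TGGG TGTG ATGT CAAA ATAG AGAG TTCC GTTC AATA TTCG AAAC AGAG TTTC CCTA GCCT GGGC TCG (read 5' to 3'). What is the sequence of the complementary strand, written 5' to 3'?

5'-CGAGCCCAGGCTAGGGAAACTCTGTTTCGAATATTGAACGGAACTCTCTATTTTGACATCACACCCACTAGAAGT-3'

The complement of ACTTCTAGTGGGTGTGATGTCAAAATAGAGAGTTCCGTTCAATATTCGAAACAGAGTTTCCCTAGCCTGGGCTCG is TGAAGATCACCCACACTACAGTTTTATCTCTCAAGGCAAGTTATAAGCTTTGTCTCAAAGGGATCGGACCCGAGC (A↔T, G↔C). DNA strands are antiparallel, so the complementary strand runs 3'→5'; reversing gives the 5'→3' form.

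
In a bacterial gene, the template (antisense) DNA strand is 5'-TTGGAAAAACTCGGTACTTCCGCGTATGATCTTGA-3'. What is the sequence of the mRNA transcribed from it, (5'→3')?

5'-UCAAGAUCAUACGCGGAAGUACCGAGUUUUUCCAA-3'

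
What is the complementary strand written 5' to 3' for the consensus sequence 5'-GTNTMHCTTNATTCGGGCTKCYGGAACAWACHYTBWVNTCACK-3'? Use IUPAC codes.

5'-MGTGANBWVARDGTWTGTTCCRGMAGCCCGAATNAAGDKANAC-3'

Standard pairs A↔T, G↔C; ambiguity codes pair Y↔R, M↔K, W↔W, B↔V, H↔D, N↔N. Complement (CANAKDGAANTAAGCCCGAMGRCCTTGTWTGDRAVWBNAGTGM), then reverse for 5'→3'.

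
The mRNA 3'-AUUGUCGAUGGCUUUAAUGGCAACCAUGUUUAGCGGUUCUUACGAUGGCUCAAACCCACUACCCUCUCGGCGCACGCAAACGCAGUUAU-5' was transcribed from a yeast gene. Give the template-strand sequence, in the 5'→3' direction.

5'-TAACAGCTACCGAAATTACCGTTGGTACAAATCGCCAAGAATGCTACCGAGTTTGGGTGATGGGAGAGCCGCGTGCGTTTGCGTCAATA-3'

Written 5'→3' the mRNA is UAUUGACGCAAACGCACGCGGCUCUCCCAUCACCCAAACUCGGUAGCAUUCUUGGCGAUUUGUACCAACGGUAAUUUCGGUAGCUGUUA, so the coding DNA strand is TATTGACGCAAACGCACGCGGCTCTCCCATCACCCAAACTCGGTAGCATTCTTGGCGATTTGTACCAACGGTAATTTCGGTAGCTGTTA. The template is its reverse complement.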